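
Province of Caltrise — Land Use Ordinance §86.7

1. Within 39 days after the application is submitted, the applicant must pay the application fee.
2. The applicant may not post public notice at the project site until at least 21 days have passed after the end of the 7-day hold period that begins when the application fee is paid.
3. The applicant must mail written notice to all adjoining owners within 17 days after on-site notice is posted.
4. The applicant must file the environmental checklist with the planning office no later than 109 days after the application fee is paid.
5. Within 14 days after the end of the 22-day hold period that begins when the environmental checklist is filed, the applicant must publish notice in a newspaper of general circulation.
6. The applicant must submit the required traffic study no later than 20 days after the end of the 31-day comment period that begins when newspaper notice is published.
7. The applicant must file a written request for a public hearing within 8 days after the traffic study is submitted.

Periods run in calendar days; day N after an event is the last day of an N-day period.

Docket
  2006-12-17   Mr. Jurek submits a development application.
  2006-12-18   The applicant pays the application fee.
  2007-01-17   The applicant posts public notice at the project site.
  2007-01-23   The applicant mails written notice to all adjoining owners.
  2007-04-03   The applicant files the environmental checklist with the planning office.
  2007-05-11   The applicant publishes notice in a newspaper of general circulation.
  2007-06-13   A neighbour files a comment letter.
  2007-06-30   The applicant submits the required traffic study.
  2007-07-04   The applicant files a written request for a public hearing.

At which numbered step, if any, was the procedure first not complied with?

Step 1: 39 days after 2006-12-17 (when the application is submitted) is 2007-01-25; 2006-12-18 is within that limit.
Step 2: the earliest permitted date is 21 days after 2006-12-25 (end of the 7-day hold period, which began when the application fee is paid on 2006-12-18), i.e. 2007-01-15; done 2007-01-17, after the minimum wait.
Step 3: 17 days after 2007-01-17 (when on-site notice is posted) is 2007-02-03; completed 2007-01-23, before the deadline.
Step 4: 109 days after 2006-12-18 (when the application fee is paid) is 2007-04-06; completed 2007-04-03, before the deadline.
Step 5: 14 days after 2007-04-25 (end of the 22-day hold period, which began when the environmental checklist is filed on 2007-04-03) is 2007-05-09; done 2007-05-11 — 2 days late.
The procedure was therefore not followed at step 5.

Step 5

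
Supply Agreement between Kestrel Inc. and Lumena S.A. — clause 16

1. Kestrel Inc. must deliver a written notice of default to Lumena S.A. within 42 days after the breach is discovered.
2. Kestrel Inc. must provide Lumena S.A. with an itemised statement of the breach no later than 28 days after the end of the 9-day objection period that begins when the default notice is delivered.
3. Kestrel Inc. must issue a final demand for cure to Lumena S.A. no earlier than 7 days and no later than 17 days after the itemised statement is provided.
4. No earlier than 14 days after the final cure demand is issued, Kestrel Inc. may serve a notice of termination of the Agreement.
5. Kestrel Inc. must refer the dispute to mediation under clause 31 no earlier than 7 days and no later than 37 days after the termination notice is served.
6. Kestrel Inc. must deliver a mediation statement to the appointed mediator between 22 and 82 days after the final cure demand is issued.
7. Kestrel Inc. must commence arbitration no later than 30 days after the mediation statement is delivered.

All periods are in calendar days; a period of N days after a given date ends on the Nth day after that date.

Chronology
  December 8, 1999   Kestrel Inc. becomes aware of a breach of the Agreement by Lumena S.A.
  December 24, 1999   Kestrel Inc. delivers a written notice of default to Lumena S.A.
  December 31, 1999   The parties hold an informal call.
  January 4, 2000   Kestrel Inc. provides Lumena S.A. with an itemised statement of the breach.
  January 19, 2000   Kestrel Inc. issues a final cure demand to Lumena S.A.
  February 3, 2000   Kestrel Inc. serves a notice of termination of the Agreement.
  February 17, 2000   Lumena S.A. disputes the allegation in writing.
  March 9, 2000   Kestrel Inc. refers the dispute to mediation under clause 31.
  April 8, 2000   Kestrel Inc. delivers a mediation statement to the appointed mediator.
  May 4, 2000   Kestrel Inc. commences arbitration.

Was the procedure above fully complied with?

Yes

Step 1: 42 days after December 8, 1999 (when the breach is discovered) is January 19, 2000; December 24, 1999 is within that limit.
Step 2: 28 days after January 2, 2000 (end of the 9-day objection period, which began when the default notice is delivered on December 24, 1999) is January 30, 2000; done January 4, 2000 — timely.
Step 3: the window is 7–17 days after January 4, 2000 (when the itemised statement is provided), so January 11, 2000 through January 21, 2000; January 19, 2000 falls inside that range.
Step 4: the earliest permitted date is 14 days after January 19, 2000 (when the final cure demand is issued), i.e. February 2, 2000; done February 3, 2000, after the minimum wait.
Step 5: the window is 7–37 days after February 3, 2000 (when the termination notice is served), so February 10, 2000 through March 11, 2000; March 9, 2000 falls inside that range.
Step 6: the window is 22–82 days after January 19, 2000 (when the final cure demand is issued), so February 10, 2000 through April 10, 2000; done April 8, 2000 — within the window.
Step 7: 30 days after April 8, 2000 (when the mediation statement is delivered) is May 8, 2000; done May 4, 2000 — timely.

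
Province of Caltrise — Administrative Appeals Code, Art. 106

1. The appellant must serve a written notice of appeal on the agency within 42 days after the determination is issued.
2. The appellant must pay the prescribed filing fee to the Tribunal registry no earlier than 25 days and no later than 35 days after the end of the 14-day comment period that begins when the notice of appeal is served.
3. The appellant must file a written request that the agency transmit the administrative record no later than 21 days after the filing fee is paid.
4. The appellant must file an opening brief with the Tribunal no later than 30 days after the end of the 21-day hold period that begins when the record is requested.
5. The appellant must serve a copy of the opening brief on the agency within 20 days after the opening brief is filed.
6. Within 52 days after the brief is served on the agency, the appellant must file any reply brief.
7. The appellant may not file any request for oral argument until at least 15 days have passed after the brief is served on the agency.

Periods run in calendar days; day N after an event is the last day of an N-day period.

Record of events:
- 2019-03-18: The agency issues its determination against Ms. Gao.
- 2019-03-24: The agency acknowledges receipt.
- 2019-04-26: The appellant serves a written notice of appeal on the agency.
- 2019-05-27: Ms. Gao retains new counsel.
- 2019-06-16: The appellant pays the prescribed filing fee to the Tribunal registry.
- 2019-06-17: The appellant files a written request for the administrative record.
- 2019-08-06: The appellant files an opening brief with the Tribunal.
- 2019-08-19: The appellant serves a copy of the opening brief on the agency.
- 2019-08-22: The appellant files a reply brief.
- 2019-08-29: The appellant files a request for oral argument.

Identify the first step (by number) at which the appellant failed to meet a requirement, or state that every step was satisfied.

Step 1: 42 days after 2019-03-18 (when the determination is issued) is 2019-04-29; 2019-04-26 is within that limit.
Step 2: the window is 25–35 days after 2019-05-10 (end of the 14-day comment period, which began when the notice of appeal is served on 2019-04-26), so 2019-06-04 through 2019-06-14; done 2019-06-16 — 2 days after the window closed.

Step 2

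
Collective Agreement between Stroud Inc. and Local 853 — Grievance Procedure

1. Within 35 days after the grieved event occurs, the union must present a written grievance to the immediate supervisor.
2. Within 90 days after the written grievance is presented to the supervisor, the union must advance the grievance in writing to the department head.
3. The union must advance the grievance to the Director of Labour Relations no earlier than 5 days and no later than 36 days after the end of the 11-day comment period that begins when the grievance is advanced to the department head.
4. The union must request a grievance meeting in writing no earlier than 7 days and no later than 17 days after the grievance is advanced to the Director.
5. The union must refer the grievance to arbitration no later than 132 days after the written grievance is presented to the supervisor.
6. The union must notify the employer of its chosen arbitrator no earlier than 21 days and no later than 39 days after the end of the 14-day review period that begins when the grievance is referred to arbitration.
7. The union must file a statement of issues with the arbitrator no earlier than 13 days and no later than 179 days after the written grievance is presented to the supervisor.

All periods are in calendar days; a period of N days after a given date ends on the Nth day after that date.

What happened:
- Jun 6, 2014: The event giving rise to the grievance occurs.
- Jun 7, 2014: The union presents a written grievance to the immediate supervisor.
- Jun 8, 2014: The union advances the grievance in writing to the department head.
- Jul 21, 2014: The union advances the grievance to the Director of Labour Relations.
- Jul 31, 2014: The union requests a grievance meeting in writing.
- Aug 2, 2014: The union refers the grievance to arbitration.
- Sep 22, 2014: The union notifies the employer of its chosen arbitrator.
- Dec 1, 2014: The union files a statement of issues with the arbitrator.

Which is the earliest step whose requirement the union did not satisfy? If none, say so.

(1) due by Jun 6, 2014 + 35 days = Jul 11, 2014; done Jun 7, 2014 — timely.
(2) due by Jun 7, 2014 + 90 days = Sep 5, 2014; completed Jun 8, 2014, before the deadline.
(3) the permitted window runs from Jun 19, 2014 + 5 = Jun 24, 2014 to Jun 19, 2014 + 36 = Jul 25, 2014; Jul 21, 2014 falls inside that range.
(4) the permitted window runs from Jul 21, 2014 + 7 = Jul 28, 2014 to Jul 21, 2014 + 17 = Aug 7, 2014; Jul 31, 2014 falls inside that range.
(5) due by Jun 7, 2014 + 132 days = Oct 17, 2014; Aug 2, 2014 is within that limit.
(6) the permitted window runs from Aug 16, 2014 + 21 = Sep 6, 2014 to Aug 16, 2014 + 39 = Sep 24, 2014; done Sep 22, 2014, which is between those dates.
(7) the permitted window runs from Jun 7, 2014 + 13 = Jun 20, 2014 to Jun 7, 2014 + 179 = Dec 3, 2014; Dec 1, 2014 falls inside that range.

None — every step was satisfied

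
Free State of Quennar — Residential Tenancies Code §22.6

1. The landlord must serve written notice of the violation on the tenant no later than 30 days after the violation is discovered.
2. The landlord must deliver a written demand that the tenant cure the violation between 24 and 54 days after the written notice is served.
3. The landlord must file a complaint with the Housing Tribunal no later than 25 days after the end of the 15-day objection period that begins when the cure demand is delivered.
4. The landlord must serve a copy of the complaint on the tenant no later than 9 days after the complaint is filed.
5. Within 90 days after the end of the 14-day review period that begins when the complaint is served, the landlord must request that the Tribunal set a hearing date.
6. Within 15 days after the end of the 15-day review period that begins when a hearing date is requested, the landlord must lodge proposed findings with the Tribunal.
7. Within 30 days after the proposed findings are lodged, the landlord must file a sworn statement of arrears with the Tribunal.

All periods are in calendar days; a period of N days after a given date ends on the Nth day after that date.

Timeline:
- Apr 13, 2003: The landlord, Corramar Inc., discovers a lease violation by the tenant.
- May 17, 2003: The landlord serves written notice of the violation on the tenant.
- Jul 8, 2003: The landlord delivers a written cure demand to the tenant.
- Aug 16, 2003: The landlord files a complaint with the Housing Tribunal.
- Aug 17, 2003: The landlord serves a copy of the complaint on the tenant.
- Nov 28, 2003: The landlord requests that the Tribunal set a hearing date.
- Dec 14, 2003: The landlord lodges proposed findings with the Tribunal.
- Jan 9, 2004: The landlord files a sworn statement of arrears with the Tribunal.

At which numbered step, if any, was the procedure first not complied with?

Step 1 — counting 30 days from Apr 13, 2003 (when the violation is discovered) gives a deadline of May 13, 2003; done May 17, 2003 — 4 days late.
The procedure was therefore not followed at step 1.

Step 1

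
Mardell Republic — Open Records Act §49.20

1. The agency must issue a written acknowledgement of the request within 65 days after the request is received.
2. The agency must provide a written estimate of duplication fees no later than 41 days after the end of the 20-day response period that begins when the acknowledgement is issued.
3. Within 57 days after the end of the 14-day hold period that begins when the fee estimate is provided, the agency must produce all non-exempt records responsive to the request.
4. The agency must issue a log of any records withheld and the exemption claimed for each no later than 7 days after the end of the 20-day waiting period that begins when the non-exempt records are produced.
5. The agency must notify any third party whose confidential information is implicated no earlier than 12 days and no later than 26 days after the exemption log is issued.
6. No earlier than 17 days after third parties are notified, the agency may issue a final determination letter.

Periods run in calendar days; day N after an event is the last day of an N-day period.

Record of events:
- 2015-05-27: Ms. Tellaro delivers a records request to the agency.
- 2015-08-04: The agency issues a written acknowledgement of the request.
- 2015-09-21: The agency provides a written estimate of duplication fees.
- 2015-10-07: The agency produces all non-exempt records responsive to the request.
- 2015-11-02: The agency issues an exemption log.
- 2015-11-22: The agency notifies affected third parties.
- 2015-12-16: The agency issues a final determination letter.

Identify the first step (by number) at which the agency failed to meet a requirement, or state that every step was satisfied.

Step 1

(1) due by 2015-05-27 + 65 days = 2015-07-31; not done until 2015-08-04, 4 days after the deadline.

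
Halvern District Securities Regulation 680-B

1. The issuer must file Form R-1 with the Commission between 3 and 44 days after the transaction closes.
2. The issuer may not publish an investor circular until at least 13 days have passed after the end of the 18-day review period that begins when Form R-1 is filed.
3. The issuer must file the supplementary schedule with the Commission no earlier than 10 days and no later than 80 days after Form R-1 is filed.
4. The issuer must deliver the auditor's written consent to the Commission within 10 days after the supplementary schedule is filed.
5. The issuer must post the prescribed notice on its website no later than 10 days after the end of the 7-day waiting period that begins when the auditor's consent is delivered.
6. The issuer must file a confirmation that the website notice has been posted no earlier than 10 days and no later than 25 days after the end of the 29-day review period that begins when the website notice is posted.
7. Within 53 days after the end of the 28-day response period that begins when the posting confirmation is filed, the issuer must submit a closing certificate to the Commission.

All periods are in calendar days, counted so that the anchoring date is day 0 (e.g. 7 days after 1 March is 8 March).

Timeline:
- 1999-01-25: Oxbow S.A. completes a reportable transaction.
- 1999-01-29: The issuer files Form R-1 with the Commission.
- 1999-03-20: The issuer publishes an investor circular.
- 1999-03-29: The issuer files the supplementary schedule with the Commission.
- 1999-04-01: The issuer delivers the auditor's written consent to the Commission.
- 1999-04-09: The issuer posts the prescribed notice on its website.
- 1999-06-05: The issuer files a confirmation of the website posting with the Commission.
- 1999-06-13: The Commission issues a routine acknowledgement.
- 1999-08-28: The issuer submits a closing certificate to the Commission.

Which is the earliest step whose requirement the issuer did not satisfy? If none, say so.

Step 1: the window is 3–44 days after 1999-01-25 (when the transaction closes), so 1999-01-28 through 1999-03-10; done 1999-01-29, which is between those dates.
Step 2: the earliest permitted date is 13 days after 1999-02-16 (end of the 18-day review period, which began when Form R-1 is filed on 1999-01-29), i.e. 1999-03-01; done 1999-03-20, after the minimum wait.
Step 3: the window is 10–80 days after 1999-01-29 (when Form R-1 is filed), so 1999-02-08 through 1999-04-19; done 1999-03-29, which is between those dates.
Step 4: 10 days after 1999-03-29 (when the supplementary schedule is filed) is 1999-04-08; 1999-04-01 is within that limit.
Step 5: 10 days after 1999-04-08 (end of the 7-day waiting period, which began when the auditor's consent is delivered on 1999-04-01) is 1999-04-18; 1999-04-09 is within that limit.
Step 6: the window is 10–25 days after 1999-05-08 (end of the 29-day review period, which began when the website notice is posted on 1999-04-09), so 1999-05-18 through 1999-06-02; done 1999-06-05 — 3 days after the window closed.
The procedure was therefore not followed at step 6.

Step 6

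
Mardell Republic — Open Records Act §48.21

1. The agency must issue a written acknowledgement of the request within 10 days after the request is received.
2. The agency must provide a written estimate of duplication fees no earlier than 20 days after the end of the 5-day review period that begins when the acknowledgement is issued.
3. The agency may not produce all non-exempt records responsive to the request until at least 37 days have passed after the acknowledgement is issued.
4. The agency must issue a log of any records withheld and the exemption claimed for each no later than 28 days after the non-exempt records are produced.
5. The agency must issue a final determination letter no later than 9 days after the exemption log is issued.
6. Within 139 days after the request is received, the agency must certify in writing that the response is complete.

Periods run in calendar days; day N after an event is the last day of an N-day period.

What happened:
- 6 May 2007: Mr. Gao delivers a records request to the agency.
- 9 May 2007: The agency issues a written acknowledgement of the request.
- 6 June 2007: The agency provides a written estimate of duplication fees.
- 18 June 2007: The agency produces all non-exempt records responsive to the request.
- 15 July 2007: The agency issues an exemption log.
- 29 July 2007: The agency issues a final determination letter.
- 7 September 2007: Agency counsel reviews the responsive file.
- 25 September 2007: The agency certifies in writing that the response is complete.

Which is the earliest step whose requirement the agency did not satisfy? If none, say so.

Step 1: 10 days after 6 May 2007 (when the request is received) is 16 May 2007; completed 9 May 2007, before the deadline.
Step 2: the earliest permitted date is 20 days after 14 May 2007 (end of the 5-day review period, which began when the acknowledgement is issued on 9 May 2007), i.e. 3 June 2007; 6 June 2007 is on or after that date.
Step 3: the earliest permitted date is 37 days after 9 May 2007 (when the acknowledgement is issued), i.e. 15 June 2007; done 18 June 2007, after the minimum wait.
Step 4: 28 days after 18 June 2007 (when the non-exempt records are produced) is 16 July 2007; done 15 July 2007 — timely.
Step 5: 9 days after 15 July 2007 (when the exemption log is issued) is 24 July 2007; 29 July 2007 misses that deadline by 5 days.

Step 5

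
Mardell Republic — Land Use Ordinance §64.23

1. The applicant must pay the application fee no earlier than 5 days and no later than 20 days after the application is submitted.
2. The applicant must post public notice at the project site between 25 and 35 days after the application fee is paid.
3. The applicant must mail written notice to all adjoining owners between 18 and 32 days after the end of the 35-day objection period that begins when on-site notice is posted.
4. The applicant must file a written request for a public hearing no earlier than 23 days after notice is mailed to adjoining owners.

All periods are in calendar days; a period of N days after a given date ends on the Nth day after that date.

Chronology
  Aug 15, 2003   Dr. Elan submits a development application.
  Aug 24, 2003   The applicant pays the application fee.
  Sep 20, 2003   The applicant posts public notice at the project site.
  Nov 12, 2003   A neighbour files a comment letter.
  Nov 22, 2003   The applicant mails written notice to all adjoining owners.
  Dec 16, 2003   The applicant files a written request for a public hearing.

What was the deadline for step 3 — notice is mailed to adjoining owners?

Nov 26, 2003

On-site notice is posted on Sep 20, 2003; the 35-day objection period therefore ends Oct 25, 2003, and step 3 runs from that date. The window is 18–32 days after Oct 25, 2003; it closes on Nov 26, 2003.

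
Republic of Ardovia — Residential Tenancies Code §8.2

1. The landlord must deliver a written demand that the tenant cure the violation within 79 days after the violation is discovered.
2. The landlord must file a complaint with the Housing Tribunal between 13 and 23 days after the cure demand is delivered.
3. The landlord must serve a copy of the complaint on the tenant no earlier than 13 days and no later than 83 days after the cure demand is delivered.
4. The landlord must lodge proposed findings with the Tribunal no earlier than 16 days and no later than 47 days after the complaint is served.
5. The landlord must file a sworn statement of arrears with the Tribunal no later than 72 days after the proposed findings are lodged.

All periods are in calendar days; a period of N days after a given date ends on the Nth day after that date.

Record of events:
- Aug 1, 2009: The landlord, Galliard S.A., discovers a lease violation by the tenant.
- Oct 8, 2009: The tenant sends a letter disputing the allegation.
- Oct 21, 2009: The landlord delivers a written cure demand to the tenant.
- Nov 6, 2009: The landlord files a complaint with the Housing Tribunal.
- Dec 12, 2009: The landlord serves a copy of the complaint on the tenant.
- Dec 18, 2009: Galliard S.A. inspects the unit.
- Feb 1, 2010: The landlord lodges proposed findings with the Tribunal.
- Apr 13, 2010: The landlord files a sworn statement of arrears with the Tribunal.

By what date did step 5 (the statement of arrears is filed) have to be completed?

Step 5 runs from Feb 1, 2010, when the proposed findings are lodged. 72 days after Feb 1, 2010 is Apr 14, 2010.

Apr 14, 2010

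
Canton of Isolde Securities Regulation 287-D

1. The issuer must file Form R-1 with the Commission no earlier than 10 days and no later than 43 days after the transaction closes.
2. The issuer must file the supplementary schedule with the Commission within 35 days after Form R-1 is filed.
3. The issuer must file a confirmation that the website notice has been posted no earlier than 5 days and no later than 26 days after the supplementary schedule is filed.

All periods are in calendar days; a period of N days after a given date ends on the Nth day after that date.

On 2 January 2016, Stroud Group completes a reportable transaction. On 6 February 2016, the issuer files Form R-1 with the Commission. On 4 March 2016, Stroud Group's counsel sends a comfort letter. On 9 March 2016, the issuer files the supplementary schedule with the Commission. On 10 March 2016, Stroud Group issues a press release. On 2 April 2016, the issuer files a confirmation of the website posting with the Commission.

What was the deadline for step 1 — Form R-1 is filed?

14 February 2016

Step 1 runs from 2 January 2016, when the transaction closes. The window is 10–43 days after 2 January 2016; it closes on 14 February 2016.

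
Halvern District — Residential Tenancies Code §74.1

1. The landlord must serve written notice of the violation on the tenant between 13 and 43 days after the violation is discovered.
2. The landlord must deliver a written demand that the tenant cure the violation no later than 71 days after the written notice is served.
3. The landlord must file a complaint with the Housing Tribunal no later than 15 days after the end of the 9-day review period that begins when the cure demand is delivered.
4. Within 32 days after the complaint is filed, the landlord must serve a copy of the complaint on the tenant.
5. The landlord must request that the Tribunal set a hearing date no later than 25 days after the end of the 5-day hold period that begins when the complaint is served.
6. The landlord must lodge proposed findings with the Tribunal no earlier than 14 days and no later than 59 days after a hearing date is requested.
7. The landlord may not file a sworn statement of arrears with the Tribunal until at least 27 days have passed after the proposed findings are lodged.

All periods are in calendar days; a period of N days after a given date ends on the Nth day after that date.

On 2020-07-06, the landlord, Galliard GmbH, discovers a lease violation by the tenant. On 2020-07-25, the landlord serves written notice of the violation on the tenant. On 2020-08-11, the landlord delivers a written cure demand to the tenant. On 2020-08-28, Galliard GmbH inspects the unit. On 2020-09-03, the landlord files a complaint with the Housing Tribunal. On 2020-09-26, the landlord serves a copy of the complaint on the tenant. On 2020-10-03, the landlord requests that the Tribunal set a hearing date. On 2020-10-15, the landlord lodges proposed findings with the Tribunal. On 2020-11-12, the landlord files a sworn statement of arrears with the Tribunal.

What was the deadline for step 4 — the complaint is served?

Step 4 runs from 2020-09-03, when the complaint is filed. 32 days after 2020-09-03 is 2020-10-05.

2020-10-05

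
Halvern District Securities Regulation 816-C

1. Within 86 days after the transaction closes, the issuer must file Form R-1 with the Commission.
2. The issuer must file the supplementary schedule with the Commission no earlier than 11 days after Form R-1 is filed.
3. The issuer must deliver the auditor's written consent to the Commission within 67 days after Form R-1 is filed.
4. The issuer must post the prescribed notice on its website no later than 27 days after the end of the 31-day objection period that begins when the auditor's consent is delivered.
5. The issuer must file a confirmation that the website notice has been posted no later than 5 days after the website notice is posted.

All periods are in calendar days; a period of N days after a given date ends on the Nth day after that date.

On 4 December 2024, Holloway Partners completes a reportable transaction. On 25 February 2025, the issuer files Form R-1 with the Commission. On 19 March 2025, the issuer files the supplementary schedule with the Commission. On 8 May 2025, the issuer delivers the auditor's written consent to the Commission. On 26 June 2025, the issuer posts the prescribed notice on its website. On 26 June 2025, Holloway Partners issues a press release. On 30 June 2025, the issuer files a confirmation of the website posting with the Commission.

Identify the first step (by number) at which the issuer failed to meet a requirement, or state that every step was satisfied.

Step 1 — counting 86 days from 4 December 2024 (when the transaction closes) gives a deadline of 28 February 2025; completed 25 February 2025, before the deadline.
Step 2 — must wait 11 days from 25 February 2025 (when Form R-1 is filed), so not before 8 March 2025; done 19 March 2025, after the minimum wait.
Step 3 — counting 67 days from 25 February 2025 (when Form R-1 is filed) gives a deadline of 3 May 2025; not done until 8 May 2025, 5 days after the deadline.

Step 3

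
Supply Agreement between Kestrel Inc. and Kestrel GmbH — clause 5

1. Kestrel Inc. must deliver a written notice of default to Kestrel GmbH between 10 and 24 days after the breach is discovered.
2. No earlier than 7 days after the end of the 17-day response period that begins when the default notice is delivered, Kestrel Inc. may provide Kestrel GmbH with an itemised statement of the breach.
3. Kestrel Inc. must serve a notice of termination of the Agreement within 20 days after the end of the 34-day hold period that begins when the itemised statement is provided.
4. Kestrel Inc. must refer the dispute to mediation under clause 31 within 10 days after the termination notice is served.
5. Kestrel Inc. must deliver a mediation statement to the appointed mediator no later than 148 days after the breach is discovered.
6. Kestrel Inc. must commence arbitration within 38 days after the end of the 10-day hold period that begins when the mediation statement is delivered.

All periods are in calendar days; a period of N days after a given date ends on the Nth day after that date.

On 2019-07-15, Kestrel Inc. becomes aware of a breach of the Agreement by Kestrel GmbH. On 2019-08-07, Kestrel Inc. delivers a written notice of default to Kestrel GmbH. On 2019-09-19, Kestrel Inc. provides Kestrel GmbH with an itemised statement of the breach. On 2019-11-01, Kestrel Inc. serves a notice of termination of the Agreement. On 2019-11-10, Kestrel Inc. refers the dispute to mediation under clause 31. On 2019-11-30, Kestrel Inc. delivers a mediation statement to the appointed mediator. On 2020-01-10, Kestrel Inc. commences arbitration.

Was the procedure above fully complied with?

Step 1 — 10 and 24 days from 2019-07-15 (when the breach is discovered) are 2019-07-25 and 2019-08-08 respectively; done 2019-08-07 — within the window.
Step 2 — must wait 7 days from 2019-08-24 (end of the 17-day response period, which began when the default notice is delivered on 2019-08-07), so not before 2019-08-31; 2019-09-19 is on or after that date.
Step 3 — counting 20 days from 2019-10-23 (end of the 34-day hold period, which began when the itemised statement is provided on 2019-09-19) gives a deadline of 2019-11-12; 2019-11-01 is within that limit.
Step 4 — counting 10 days from 2019-11-01 (when the termination notice is served) gives a deadline of 2019-11-11; completed 2019-11-10, before the deadline.
Step 5 — counting 148 days from 2019-07-15 (when the breach is discovered) gives a deadline of 2019-12-10; 2019-11-30 is within that limit.
Step 6 — counting 38 days from 2019-12-10 (end of the 10-day hold period, which began when the mediation statement is delivered on 2019-11-30) gives a deadline of 2020-01-17; 2020-01-10 is within that limit.

Yes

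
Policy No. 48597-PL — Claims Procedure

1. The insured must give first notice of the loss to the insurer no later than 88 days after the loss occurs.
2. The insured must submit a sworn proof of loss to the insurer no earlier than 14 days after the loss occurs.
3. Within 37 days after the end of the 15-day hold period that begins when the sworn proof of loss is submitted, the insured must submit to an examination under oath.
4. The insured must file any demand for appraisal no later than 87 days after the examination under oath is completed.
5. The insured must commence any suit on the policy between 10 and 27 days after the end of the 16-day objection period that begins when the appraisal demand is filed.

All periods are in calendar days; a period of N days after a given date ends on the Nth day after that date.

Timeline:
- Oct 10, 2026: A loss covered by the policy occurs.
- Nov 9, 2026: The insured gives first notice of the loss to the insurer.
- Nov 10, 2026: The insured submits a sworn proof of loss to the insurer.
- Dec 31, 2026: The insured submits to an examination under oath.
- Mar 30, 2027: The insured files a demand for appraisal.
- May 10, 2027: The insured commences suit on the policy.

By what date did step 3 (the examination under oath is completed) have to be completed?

The sworn proof of loss is submitted on Nov 10, 2026; the 15-day hold period therefore ends Nov 25, 2026, and step 3 runs from that date. 37 days after Nov 25, 2026 is Jan 1, 2027.

Jan 1, 2027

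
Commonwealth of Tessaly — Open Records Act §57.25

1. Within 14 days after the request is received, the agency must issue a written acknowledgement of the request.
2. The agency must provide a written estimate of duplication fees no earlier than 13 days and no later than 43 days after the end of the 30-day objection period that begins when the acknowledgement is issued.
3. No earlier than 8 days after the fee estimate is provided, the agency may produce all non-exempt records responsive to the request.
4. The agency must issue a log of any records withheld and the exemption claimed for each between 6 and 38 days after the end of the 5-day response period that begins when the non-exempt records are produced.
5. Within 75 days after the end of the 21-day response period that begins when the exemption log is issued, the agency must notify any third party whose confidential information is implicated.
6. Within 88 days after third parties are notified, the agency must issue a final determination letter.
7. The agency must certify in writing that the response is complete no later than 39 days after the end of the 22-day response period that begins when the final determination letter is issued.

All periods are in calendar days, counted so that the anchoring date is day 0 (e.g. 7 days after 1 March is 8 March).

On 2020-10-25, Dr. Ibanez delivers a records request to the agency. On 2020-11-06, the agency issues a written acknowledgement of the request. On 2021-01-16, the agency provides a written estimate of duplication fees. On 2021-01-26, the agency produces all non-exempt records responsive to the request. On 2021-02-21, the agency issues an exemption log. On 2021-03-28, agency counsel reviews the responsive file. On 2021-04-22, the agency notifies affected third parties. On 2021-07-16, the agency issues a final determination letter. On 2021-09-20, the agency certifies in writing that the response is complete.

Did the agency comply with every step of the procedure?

No

Step 1: 14 days after 2020-10-25 (when the request is received) is 2020-11-08; 2020-11-06 is within that limit.
Step 2: the window is 13–43 days after 2020-12-06 (end of the 30-day objection period, which began when the acknowledgement is issued on 2020-11-06), so 2020-12-19 through 2021-01-18; done 2021-01-16 — within the window.
Step 3: the earliest permitted date is 8 days after 2021-01-16 (when the fee estimate is provided), i.e. 2021-01-24; 2021-01-26 is on or after that date.
Step 4: the window is 6–38 days after 2021-01-31 (end of the 5-day response period, which began when the non-exempt records are produced on 2021-01-26), so 2021-02-06 through 2021-03-10; 2021-02-21 falls inside that range.
Step 5: 75 days after 2021-03-14 (end of the 21-day response period, which began when the exemption log is issued on 2021-02-21) is 2021-05-28; done 2021-04-22 — timely.
Step 6: 88 days after 2021-04-22 (when third parties are notified) is 2021-07-19; completed 2021-07-16, before the deadline.
Step 7: 39 days after 2021-08-07 (end of the 22-day response period, which began when the final determination letter is issued on 2021-07-16) is 2021-09-15; done 2021-09-20 — 5 days late.
That is the first point of non-compliance.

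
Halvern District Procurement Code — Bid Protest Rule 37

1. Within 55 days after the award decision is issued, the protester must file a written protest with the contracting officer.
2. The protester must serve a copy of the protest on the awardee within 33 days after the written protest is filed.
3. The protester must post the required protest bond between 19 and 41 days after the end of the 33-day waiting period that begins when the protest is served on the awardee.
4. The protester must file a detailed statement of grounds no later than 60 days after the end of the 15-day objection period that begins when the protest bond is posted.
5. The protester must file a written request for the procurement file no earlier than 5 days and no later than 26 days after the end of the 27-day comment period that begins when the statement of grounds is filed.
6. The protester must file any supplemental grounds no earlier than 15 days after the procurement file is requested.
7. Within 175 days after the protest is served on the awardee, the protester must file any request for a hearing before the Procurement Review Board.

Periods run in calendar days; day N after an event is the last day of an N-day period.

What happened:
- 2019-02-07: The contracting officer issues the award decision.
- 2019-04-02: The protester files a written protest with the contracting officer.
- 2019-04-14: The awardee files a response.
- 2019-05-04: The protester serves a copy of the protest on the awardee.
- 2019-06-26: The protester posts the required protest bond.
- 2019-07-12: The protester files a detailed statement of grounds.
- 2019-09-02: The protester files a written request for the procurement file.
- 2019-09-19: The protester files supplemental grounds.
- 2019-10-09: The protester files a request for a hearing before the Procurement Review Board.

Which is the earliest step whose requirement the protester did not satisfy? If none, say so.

Step 1 — counting 55 days from 2019-02-07 (when the award decision is issued) gives a deadline of 2019-04-03; done 2019-04-02 — timely.
Step 2 — counting 33 days from 2019-04-02 (when the written protest is filed) gives a deadline of 2019-05-05; done 2019-05-04 — timely.
Step 3 — 19 and 41 days from 2019-06-06 (end of the 33-day waiting period, which began when the protest is served on the awardee on 2019-05-04) are 2019-06-25 and 2019-07-17 respectively; 2019-06-26 falls inside that range.
Step 4 — counting 60 days from 2019-07-11 (end of the 15-day objection period, which began when the protest bond is posted on 2019-06-26) gives a deadline of 2019-09-09; 2019-07-12 is within that limit.
Step 5 — 5 and 26 days from 2019-08-08 (end of the 27-day comment period, which began when the statement of grounds is filed on 2019-07-12) are 2019-08-13 and 2019-09-03 respectively; done 2019-09-02, which is between those dates.
Step 6 — must wait 15 days from 2019-09-02 (when the procurement file is requested), so not before 2019-09-17; done 2019-09-19 — permitted.
Step 7 — counting 175 days from 2019-05-04 (when the protest is served on the awardee) gives a deadline of 2019-10-26; 2019-10-09 is within that limit.

None — every step was satisfied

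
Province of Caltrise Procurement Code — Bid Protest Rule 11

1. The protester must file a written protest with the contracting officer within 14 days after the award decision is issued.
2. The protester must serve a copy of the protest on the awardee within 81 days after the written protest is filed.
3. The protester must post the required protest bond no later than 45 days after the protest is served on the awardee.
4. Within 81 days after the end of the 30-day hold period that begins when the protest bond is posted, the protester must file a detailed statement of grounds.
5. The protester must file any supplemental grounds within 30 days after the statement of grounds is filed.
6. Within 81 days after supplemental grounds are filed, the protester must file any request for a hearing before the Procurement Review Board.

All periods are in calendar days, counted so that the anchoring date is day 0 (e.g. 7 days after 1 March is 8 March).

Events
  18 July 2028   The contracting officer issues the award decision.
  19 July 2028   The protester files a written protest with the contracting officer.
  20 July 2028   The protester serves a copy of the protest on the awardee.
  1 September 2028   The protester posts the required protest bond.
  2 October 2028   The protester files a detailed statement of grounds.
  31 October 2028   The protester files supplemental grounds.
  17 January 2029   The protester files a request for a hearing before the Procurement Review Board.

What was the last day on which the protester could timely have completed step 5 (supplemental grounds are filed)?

1 November 2028

Step 5 runs from 2 October 2028, when the statement of grounds is filed. 30 days after 2 October 2028 is 1 November 2028.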